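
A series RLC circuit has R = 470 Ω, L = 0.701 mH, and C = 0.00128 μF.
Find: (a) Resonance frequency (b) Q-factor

Step 1 — Resonance condition Im(Z)=0 gives ω₀ = 1/√(LC).
Step 2 — ω₀ = 1/√(0.000701·1.28e-09) = 1.056e+06 rad/s.
Step 3 — f₀ = ω₀/(2π) = 1.68e+05 Hz.
Step 4 — Series Q: Q = ω₀L/R = 1.056e+06·0.000701/470 = 1.575.

(a) f₀ = 1.68e+05 Hz  (b) Q = 1.575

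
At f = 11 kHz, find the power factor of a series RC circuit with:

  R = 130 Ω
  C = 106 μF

Step 1 — Angular frequency: ω = 2π·f = 2π·1.1e+04 = 6.912e+04 rad/s.
Step 2 — Component impedances:
  R: Z = R = 130 Ω
  C: Z = 1/(jωC) = -j/(ω·C) = 0 - j0.1365 Ω
Step 3 — Series combination: Z_total = R + C = 130 - j0.1365 Ω = 130∠-0.1° Ω.
Step 4 — Power factor: PF = cos(φ) = Re(Z)/|Z| = 130/130 = 1.
Step 5 — Type: Im(Z) = -0.1365 ⇒ leading (phase φ = -0.1°).

PF = 1 (leading, φ = -0.1°)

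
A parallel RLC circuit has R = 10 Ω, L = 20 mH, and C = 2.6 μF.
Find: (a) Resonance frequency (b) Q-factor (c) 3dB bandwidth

Step 1 — Resonance: ω₀ = 1/√(LC) = 1/√(0.02·2.6e-06) = 4385 rad/s.
Step 2 — f₀ = ω₀/(2π) = 697.9 Hz.
Step 3 — Parallel Q: Q = R/(ω₀L) = 10/(4385·0.02) = 0.114.
Step 4 — Bandwidth: Δω = ω₀/Q = 3.846e+04 rad/s; BW = Δω/(2π) = 6121 Hz.

(a) f₀ = 697.9 Hz  (b) Q = 0.114  (c) BW = 6121 Hz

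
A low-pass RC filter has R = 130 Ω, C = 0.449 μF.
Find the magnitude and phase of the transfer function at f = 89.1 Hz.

Step 1 — Angular frequency: ω = 2π·89.1 = 559.8 rad/s.
Step 2 — Transfer function: H(jω) = 1/(1 + jωRC).
Step 3 — Denominator: 1 + jωRC = 1 + j·559.8·130·4.49e-07 = 1 + j0.03268.
Step 4 — H = 0.9989 - j0.03264.
Step 5 — Magnitude: |H| = 0.9995 (-0.0 dB); phase: φ = -1.9°.

|H| = 0.9995 (-0.0 dB), φ = -1.9°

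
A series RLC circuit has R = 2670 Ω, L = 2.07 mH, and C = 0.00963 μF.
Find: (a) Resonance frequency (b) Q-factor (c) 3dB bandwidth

Step 1 — Resonance: ω₀ = 1/√(LC) = 1/√(0.00207·9.63e-09) = 2.24e+05 rad/s.
Step 2 — f₀ = ω₀/(2π) = 3.565e+04 Hz.
Step 3 — Series Q: Q = ω₀L/R = 2.24e+05·0.00207/2670 = 0.1736.
Step 4 — Bandwidth: Δω = ω₀/Q = 1.29e+06 rad/s; BW = Δω/(2π) = 2.053e+05 Hz.

(a) f₀ = 3.565e+04 Hz  (b) Q = 0.1736  (c) BW = 2.053e+05 Hz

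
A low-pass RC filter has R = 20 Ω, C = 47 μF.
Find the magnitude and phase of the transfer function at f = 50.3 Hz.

Step 1 — Angular frequency: ω = 2π·50.3 = 316 rad/s.
Step 2 — Transfer function: H(jω) = 1/(1 + jωRC).
Step 3 — Denominator: 1 + jωRC = 1 + j·316·20·4.7e-05 = 1 + j0.2971.
Step 4 — H = 0.9189 - j0.273.
Step 5 — Magnitude: |H| = 0.9586 (-0.4 dB); phase: φ = -16.5°.

|H| = 0.9586 (-0.4 dB), φ = -16.5°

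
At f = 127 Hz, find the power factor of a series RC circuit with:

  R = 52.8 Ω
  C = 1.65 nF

Step 1 — Angular frequency: ω = 2π·f = 2π·127 = 798 rad/s.
Step 2 — Component impedances:
  R: Z = R = 52.8 Ω
  C: Z = 1/(jωC) = -j/(ω·C) = 0 - j7.595e+05 Ω
Step 3 — Series combination: Z_total = R + C = 52.8 - j7.595e+05 Ω = 7.595e+05∠-90.0° Ω.
Step 4 — Power factor: PF = cos(φ) = Re(Z)/|Z| = 52.8/7.595e+05 = 6.952e-05.
Step 5 — Type: Im(Z) = -7.595e+05 ⇒ leading (phase φ = -90.0°).

PF = 6.952e-05 (leading, φ = -90.0°)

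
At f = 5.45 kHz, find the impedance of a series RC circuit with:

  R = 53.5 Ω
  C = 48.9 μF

Step 1 — Angular frequency: ω = 2π·f = 2π·5450 = 3.424e+04 rad/s.
Step 2 — Component impedances:
  R: Z = R = 53.5 Ω
  C: Z = 1/(jωC) = -j/(ω·C) = 0 - j0.5972 Ω
Step 3 — Series combination: Z_total = R + C = 53.5 - j0.5972 Ω = 53.5∠-0.6° Ω.

Z = 53.5 - j0.5972 Ω = 53.5∠-0.6° Ω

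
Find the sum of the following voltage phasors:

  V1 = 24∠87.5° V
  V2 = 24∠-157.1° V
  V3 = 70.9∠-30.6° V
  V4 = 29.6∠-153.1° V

Step 1 — Convert each phasor to rectangular form:
  V1 = 24·(cos(87.5°) + j·sin(87.5°)) = 1.047 + j23.98 V
  V2 = 24·(cos(-157.1°) + j·sin(-157.1°)) = -22.11 - j9.339 V
  V3 = 70.9·(cos(-30.6°) + j·sin(-30.6°)) = 61.03 - j36.09 V
  V4 = 29.6·(cos(-153.1°) + j·sin(-153.1°)) = -26.4 - j13.39 V
Step 2 — Sum components: V_total = 13.57 - j34.84 V.
Step 3 — Convert to polar: |V_total| = 37.39 V, ∠V_total = -68.7°.

V_total = 37.39∠-68.7° V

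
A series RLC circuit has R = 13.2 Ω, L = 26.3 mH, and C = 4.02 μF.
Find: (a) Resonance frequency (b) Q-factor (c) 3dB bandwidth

Step 1 — Resonance condition Im(Z)=0 gives ω₀ = 1/√(LC).
Step 2 — ω₀ = 1/√(0.0263·4.02e-06) = 3075 rad/s.
Step 3 — f₀ = ω₀/(2π) = 489.5 Hz.
Step 4 — Series Q: Q = ω₀L/R = 3075·0.0263/13.2 = 6.128.
Step 5 — 3dB bandwidth: Δω = ω₀/Q = 501.9 rad/s; BW = Δω/(2π) = 79.88 Hz.

(a) f₀ = 489.5 Hz  (b) Q = 6.128  (c) BW = 79.88 Hz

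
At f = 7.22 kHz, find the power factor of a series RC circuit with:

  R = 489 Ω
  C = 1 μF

Step 1 — Angular frequency: ω = 2π·f = 2π·7220 = 4.536e+04 rad/s.
Step 2 — Component impedances:
  R: Z = R = 489 Ω
  C: Z = 1/(jωC) = -j/(ω·C) = 0 - j22.04 Ω
Step 3 — Series combination: Z_total = R + C = 489 - j22.04 Ω = 489.5∠-2.6° Ω.
Step 4 — Power factor: PF = cos(φ) = Re(Z)/|Z| = 489/489.5 = 0.999.
Step 5 — Type: Im(Z) = -22.04 ⇒ leading (phase φ = -2.6°).

PF = 0.999 (leading, φ = -2.6°)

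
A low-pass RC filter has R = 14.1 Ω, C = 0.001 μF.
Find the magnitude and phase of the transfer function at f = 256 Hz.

Step 1 — Angular frequency: ω = 2π·256 = 1608 rad/s.
Step 2 — Transfer function: H(jω) = 1/(1 + jωRC).
Step 3 — Denominator: 1 + jωRC = 1 + j·1608·14.1·1e-09 = 1 + j2.268e-05.
Step 4 — H = 1 - j2.268e-05.
Step 5 — Magnitude: |H| = 1 (-0.0 dB); phase: φ = -0.0°.

|H| = 1 (-0.0 dB), φ = -0.0°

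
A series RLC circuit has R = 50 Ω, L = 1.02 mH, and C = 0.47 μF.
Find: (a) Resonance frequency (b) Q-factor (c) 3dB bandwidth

Step 1 — Resonance: ω₀ = 1/√(LC) = 1/√(0.00102·4.7e-07) = 4.567e+04 rad/s.
Step 2 — f₀ = ω₀/(2π) = 7269 Hz.
Step 3 — Series Q: Q = ω₀L/R = 4.567e+04·0.00102/50 = 0.9317.
Step 4 — Bandwidth: Δω = ω₀/Q = 4.902e+04 rad/s; BW = Δω/(2π) = 7802 Hz.

(a) f₀ = 7269 Hz  (b) Q = 0.9317  (c) BW = 7802 Hz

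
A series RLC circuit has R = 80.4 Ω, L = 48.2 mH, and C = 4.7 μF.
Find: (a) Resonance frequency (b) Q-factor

Step 1 — Resonance condition Im(Z)=0 gives ω₀ = 1/√(LC).
Step 2 — ω₀ = 1/√(0.0482·4.7e-06) = 2101 rad/s.
Step 3 — f₀ = ω₀/(2π) = 334.4 Hz.
Step 4 — Series Q: Q = ω₀L/R = 2101·0.0482/80.4 = 1.26.

(a) f₀ = 334.4 Hz  (b) Q = 1.26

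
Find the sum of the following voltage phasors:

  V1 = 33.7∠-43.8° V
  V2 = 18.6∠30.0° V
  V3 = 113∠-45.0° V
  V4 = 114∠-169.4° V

Step 1 — Convert each phasor to rectangular form:
  V1 = 33.7·(cos(-43.8°) + j·sin(-43.8°)) = 24.32 - j23.33 V
  V2 = 18.6·(cos(30.0°) + j·sin(30.0°)) = 16.11 + j9.3 V
  V3 = 113·(cos(-45.0°) + j·sin(-45.0°)) = 79.9 - j79.9 V
  V4 = 114·(cos(-169.4°) + j·sin(-169.4°)) = -112.1 - j20.97 V
Step 2 — Sum components: V_total = 8.28 - j114.9 V.
Step 3 — Convert to polar: |V_total| = 115.2 V, ∠V_total = -85.9°.

V_total = 115.2∠-85.9° V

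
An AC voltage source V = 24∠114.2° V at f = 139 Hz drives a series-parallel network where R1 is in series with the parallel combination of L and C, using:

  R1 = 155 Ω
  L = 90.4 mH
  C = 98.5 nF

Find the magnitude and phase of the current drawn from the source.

Step 1 — Angular frequency: ω = 2π·f = 2π·139 = 873.4 rad/s.
Step 2 — Component impedances:
  R1: Z = R = 155 Ω
  L: Z = jωL = j·873.4·0.0904 = 0 + j78.95 Ω
  C: Z = 1/(jωC) = -j/(ω·C) = 0 - j1.162e+04 Ω
Step 3 — Parallel branch: L || C = 1/(1/L + 1/C) = 0 + j79.49 Ω.
Step 4 — Series with R1: Z_total = R1 + (L || C) = 155 + j79.49 Ω = 174.2∠27.2° Ω.
Step 5 — Source phasor: V = 24∠114.2° V = -9.838 + j21.89 V.
Step 6 — Ohm's law: I = V / Z_total = (-9.838 + j21.89) / (155 + j79.49) = 0.007093 + j0.1376 A.
Step 7 — Convert to polar: |I| = 0.1378 A, ∠I = 87.0°.

I = 0.1378∠87.0° A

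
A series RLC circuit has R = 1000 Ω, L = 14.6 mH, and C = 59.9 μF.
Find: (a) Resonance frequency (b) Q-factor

Step 1 — Resonance condition Im(Z)=0 gives ω₀ = 1/√(LC).
Step 2 — ω₀ = 1/√(0.0146·5.99e-05) = 1069 rad/s.
Step 3 — f₀ = ω₀/(2π) = 170.2 Hz.
Step 4 — Series Q: Q = ω₀L/R = 1069·0.0146/1000 = 0.01561.

(a) f₀ = 170.2 Hz  (b) Q = 0.01561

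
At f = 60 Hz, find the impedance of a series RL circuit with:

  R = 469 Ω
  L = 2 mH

Step 1 — Angular frequency: ω = 2π·f = 2π·60 = 377 rad/s.
Step 2 — Component impedances:
  R: Z = R = 469 Ω
  L: Z = jωL = j·377·0.002 = 0 + j0.754 Ω
Step 3 — Series combination: Z_total = R + L = 469 + j0.754 Ω = 469∠0.1° Ω.

Z = 469 + j0.754 Ω = 469∠0.1° Ω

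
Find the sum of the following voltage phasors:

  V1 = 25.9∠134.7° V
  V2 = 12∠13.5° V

Step 1 — Convert each phasor to rectangular form:
  V1 = 25.9·(cos(134.7°) + j·sin(134.7°)) = -18.22 + j18.41 V
  V2 = 12·(cos(13.5°) + j·sin(13.5°)) = 11.67 + j2.801 V
Step 2 — Sum components: V_total = -6.549 + j21.21 V.
Step 3 — Convert to polar: |V_total| = 22.2 V, ∠V_total = 107.2°.

V_total = 22.2∠107.2° V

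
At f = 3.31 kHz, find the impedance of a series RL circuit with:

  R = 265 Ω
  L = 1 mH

Step 1 — Angular frequency: ω = 2π·f = 2π·3310 = 2.08e+04 rad/s.
Step 2 — Component impedances:
  R: Z = R = 265 Ω
  L: Z = jωL = j·2.08e+04·0.001 = 0 + j20.8 Ω
Step 3 — Series combination: Z_total = R + L = 265 + j20.8 Ω = 265.8∠4.5° Ω.

Z = 265 + j20.8 Ω = 265.8∠4.5° Ω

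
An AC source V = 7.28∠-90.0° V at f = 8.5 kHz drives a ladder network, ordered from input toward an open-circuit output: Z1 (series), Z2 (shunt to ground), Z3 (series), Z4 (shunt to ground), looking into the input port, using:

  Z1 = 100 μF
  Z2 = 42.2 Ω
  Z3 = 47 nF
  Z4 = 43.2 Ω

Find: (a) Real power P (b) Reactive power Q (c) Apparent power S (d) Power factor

Step 1 — Angular frequency: ω = 2π·f = 2π·8500 = 5.341e+04 rad/s.
Step 2 — Component impedances:
  Z1: Z = 1/(jωC) = -j/(ω·C) = 0 - j0.1872 Ω
  Z2: Z = R = 42.2 Ω
  Z3: Z = 1/(jωC) = -j/(ω·C) = 0 - j398.4 Ω
  Z4: Z = R = 43.2 Ω
Step 3 — Ladder network (open output): work backward from the far end, alternating series and parallel combinations. Z_in = 41.28 - j4.461 Ω = 41.52∠-6.2° Ω.
Step 4 — Source phasor: V = 7.28∠-90.0° V = 0 - j7.28 V.
Step 5 — Current: I = V / Z = 0.01883 - j0.1743 A = 0.1753∠-83.8° A.
Step 6 — Complex power: S = V·I* = 1.269 - j0.1371 VA.
Step 7 — Real power: P = Re(S) = 1.269 W.
Step 8 — Reactive power: Q = Im(S) = -0.1371 VAR.
Step 9 — Apparent power: |S| = 1.276 VA.
Step 10 — Power factor: PF = P/|S| = 0.9942 (leading).

(a) P = 1.269 W  (b) Q = -0.1371 VAR  (c) S = 1.276 VA  (d) PF = 0.9942 (leading)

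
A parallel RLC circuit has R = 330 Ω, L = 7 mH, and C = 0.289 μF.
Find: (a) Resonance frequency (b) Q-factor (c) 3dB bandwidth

Step 1 — Resonance: ω₀ = 1/√(LC) = 1/√(0.007·2.89e-07) = 2.223e+04 rad/s.
Step 2 — f₀ = ω₀/(2π) = 3539 Hz.
Step 3 — Parallel Q: Q = R/(ω₀L) = 330/(2.223e+04·0.007) = 2.12.
Step 4 — Bandwidth: Δω = ω₀/Q = 1.049e+04 rad/s; BW = Δω/(2π) = 1669 Hz.

(a) f₀ = 3539 Hz  (b) Q = 2.12  (c) BW = 1669 Hz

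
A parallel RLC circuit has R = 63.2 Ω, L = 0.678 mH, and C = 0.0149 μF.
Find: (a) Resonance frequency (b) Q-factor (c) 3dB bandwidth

Step 1 — Resonance: ω₀ = 1/√(LC) = 1/√(0.000678·1.49e-08) = 3.146e+05 rad/s.
Step 2 — f₀ = ω₀/(2π) = 5.007e+04 Hz.
Step 3 — Parallel Q: Q = R/(ω₀L) = 63.2/(3.146e+05·0.000678) = 0.2963.
Step 4 — Bandwidth: Δω = ω₀/Q = 1.062e+06 rad/s; BW = Δω/(2π) = 1.69e+05 Hz.

(a) f₀ = 5.007e+04 Hz  (b) Q = 0.2963  (c) BW = 1.69e+05 Hz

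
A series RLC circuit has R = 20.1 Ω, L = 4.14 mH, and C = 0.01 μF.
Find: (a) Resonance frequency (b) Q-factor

Step 1 — Resonance condition Im(Z)=0 gives ω₀ = 1/√(LC).
Step 2 — ω₀ = 1/√(0.00414·1e-08) = 1.554e+05 rad/s.
Step 3 — f₀ = ω₀/(2π) = 2.474e+04 Hz.
Step 4 — Series Q: Q = ω₀L/R = 1.554e+05·0.00414/20.1 = 32.01.

(a) f₀ = 2.474e+04 Hz  (b) Q = 32.01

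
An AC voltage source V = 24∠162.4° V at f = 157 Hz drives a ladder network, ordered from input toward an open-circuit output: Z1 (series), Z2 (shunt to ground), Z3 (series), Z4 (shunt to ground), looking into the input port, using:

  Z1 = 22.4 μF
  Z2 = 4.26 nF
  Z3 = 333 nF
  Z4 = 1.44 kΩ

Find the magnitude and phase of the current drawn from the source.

Step 1 — Angular frequency: ω = 2π·f = 2π·157 = 986.5 rad/s.
Step 2 — Component impedances:
  Z1: Z = 1/(jωC) = -j/(ω·C) = 0 - j45.26 Ω
  Z2: Z = 1/(jωC) = -j/(ω·C) = 0 - j2.38e+05 Ω
  Z3: Z = 1/(jωC) = -j/(ω·C) = 0 - j3044 Ω
  Z4: Z = R = 1440 Ω
Step 3 — Ladder network (open output): work backward from the far end, alternating series and parallel combinations. Z_in = 1404 - j3059 Ω = 3366∠-65.4° Ω.
Step 4 — Source phasor: V = 24∠162.4° V = -22.88 + j7.257 V.
Step 5 — Ohm's law: I = V / Z_total = (-22.88 + j7.257) / (1404 - j3059) = -0.004794 - j0.005278 A.
Step 6 — Convert to polar: |I| = 0.00713 A, ∠I = -132.2°.

I = 0.00713∠-132.2° A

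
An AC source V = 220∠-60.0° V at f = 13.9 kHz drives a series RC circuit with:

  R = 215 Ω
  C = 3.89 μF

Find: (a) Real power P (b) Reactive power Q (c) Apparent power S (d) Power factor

Step 1 — Angular frequency: ω = 2π·f = 2π·1.39e+04 = 8.734e+04 rad/s.
Step 2 — Component impedances:
  R: Z = R = 215 Ω
  C: Z = 1/(jωC) = -j/(ω·C) = 0 - j2.943 Ω
Step 3 — Series combination: Z_total = R + C = 215 - j2.943 Ω = 215∠-0.8° Ω.
Step 4 — Source phasor: V = 220∠-60.0° V = 110 - j190.5 V.
Step 5 — Current: I = V / Z = 0.5237 - j0.879 A = 1.023∠-59.2° A.
Step 6 — Complex power: S = V·I* = 225.1 - j3.081 VA.
Step 7 — Real power: P = Re(S) = 225.1 W.
Step 8 — Reactive power: Q = Im(S) = -3.081 VAR.
Step 9 — Apparent power: |S| = 225.1 VA.
Step 10 — Power factor: PF = P/|S| = 0.9999 (leading).

(a) P = 225.1 W  (b) Q = -3.081 VAR  (c) S = 225.1 VA  (d) PF = 0.9999 (leading)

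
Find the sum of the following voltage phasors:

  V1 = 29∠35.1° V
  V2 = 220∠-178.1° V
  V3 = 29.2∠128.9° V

Step 1 — Convert each phasor to rectangular form:
  V1 = 29·(cos(35.1°) + j·sin(35.1°)) = 23.73 + j16.68 V
  V2 = 220·(cos(-178.1°) + j·sin(-178.1°)) = -219.9 - j7.294 V
  V3 = 29.2·(cos(128.9°) + j·sin(128.9°)) = -18.34 + j22.72 V
Step 2 — Sum components: V_total = -214.5 + j32.11 V.
Step 3 — Convert to polar: |V_total| = 216.9 V, ∠V_total = 171.5°.

V_total = 216.9∠171.5° V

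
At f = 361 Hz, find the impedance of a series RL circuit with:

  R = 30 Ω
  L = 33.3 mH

Step 1 — Angular frequency: ω = 2π·f = 2π·361 = 2268 rad/s.
Step 2 — Component impedances:
  R: Z = R = 30 Ω
  L: Z = jωL = j·2268·0.0333 = 0 + j75.53 Ω
Step 3 — Series combination: Z_total = R + L = 30 + j75.53 Ω = 81.27∠68.3° Ω.

Z = 30 + j75.53 Ω = 81.27∠68.3° Ω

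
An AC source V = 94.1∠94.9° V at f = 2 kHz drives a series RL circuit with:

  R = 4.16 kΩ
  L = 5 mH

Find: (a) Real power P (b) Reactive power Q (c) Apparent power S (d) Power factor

Step 1 — Angular frequency: ω = 2π·f = 2π·2000 = 1.257e+04 rad/s.
Step 2 — Component impedances:
  R: Z = R = 4160 Ω
  L: Z = jωL = j·1.257e+04·0.005 = 0 + j62.83 Ω
Step 3 — Series combination: Z_total = R + L = 4160 + j62.83 Ω = 4160∠0.9° Ω.
Step 4 — Source phasor: V = 94.1∠94.9° V = -8.038 + j93.76 V.
Step 5 — Current: I = V / Z = -0.001591 + j0.02256 A = 0.02262∠94.0° A.
Step 6 — Complex power: S = V·I* = 2.128 + j0.03214 VA.
Step 7 — Real power: P = Re(S) = 2.128 W.
Step 8 — Reactive power: Q = Im(S) = 0.03214 VAR.
Step 9 — Apparent power: |S| = 2.128 VA.
Step 10 — Power factor: PF = P/|S| = 0.9999 (lagging).

(a) P = 2.128 W  (b) Q = 0.03214 VAR  (c) S = 2.128 VA  (d) PF = 0.9999 (lagging)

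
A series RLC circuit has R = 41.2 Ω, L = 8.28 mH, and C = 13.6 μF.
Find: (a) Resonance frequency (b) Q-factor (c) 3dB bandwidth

Step 1 — Resonance condition Im(Z)=0 gives ω₀ = 1/√(LC).
Step 2 — ω₀ = 1/√(0.00828·1.36e-05) = 2980 rad/s.
Step 3 — f₀ = ω₀/(2π) = 474.3 Hz.
Step 4 — Series Q: Q = ω₀L/R = 2980·0.00828/41.2 = 0.5989.
Step 5 — 3dB bandwidth: Δω = ω₀/Q = 4976 rad/s; BW = Δω/(2π) = 791.9 Hz.

(a) f₀ = 474.3 Hz  (b) Q = 0.5989  (c) BW = 791.9 Hz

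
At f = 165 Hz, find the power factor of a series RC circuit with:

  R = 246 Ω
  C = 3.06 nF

Step 1 — Angular frequency: ω = 2π·f = 2π·165 = 1037 rad/s.
Step 2 — Component impedances:
  R: Z = R = 246 Ω
  C: Z = 1/(jωC) = -j/(ω·C) = 0 - j3.152e+05 Ω
Step 3 — Series combination: Z_total = R + C = 246 - j3.152e+05 Ω = 3.152e+05∠-90.0° Ω.
Step 4 — Power factor: PF = cos(φ) = Re(Z)/|Z| = 246/3.1522e+05 = 0.0007804.
Step 5 — Type: Im(Z) = -3.152e+05 ⇒ leading (phase φ = -90.0°).

PF = 0.0007804 (leading, φ = -90.0°)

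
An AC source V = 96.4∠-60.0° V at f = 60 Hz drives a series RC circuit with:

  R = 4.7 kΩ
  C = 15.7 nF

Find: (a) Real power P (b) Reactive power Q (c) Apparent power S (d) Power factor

Step 1 — Angular frequency: ω = 2π·f = 2π·60 = 377 rad/s.
Step 2 — Component impedances:
  R: Z = R = 4700 Ω
  C: Z = 1/(jωC) = -j/(ω·C) = 0 - j1.69e+05 Ω
Step 3 — Series combination: Z_total = R + C = 4700 - j1.69e+05 Ω = 1.69e+05∠-88.4° Ω.
Step 4 — Source phasor: V = 96.4∠-60.0° V = 48.2 - j83.48 V.
Step 5 — Current: I = V / Z = 0.0005017 + j0.0002713 A = 0.0005703∠28.4° A.
Step 6 — Complex power: S = V·I* = 0.001529 - j0.05496 VA.
Step 7 — Real power: P = Re(S) = 0.001529 W.
Step 8 — Reactive power: Q = Im(S) = -0.05496 VAR.
Step 9 — Apparent power: |S| = 0.05498 VA.
Step 10 — Power factor: PF = P/|S| = 0.02781 (leading).

(a) P = 0.001529 W  (b) Q = -0.05496 VAR  (c) S = 0.05498 VA  (d) PF = 0.02781 (leading)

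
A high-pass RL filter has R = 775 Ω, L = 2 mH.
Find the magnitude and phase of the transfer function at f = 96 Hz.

Step 1 — Angular frequency: ω = 2π·96 = 603.2 rad/s.
Step 2 — Transfer function: H(jω) = jωL/(R + jωL).
Step 3 — Numerator jωL = j·1.206; denominator R + jωL = 775 + j1.206.
Step 4 — H = 2.423e-06 + j0.001557.
Step 5 — Magnitude: |H| = 0.001557 (-56.2 dB); phase: φ = 89.9°.

|H| = 0.001557 (-56.2 dB), φ = 89.9°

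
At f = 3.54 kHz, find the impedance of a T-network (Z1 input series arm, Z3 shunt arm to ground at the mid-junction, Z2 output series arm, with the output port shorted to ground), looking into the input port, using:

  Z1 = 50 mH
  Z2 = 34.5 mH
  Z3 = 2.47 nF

Step 1 — Angular frequency: ω = 2π·f = 2π·3540 = 2.224e+04 rad/s.
Step 2 — Component impedances:
  Z1: Z = jωL = j·2.224e+04·0.05 = 0 + j1112 Ω
  Z2: Z = jωL = j·2.224e+04·0.0345 = 0 + j767.4 Ω
  Z3: Z = 1/(jωC) = -j/(ω·C) = 0 - j1.82e+04 Ω
Step 3 — With the output port shorted to ground, the output series arm Z2 runs from the junction to ground; the shunt arm Z3 also runs from the junction to ground. They appear in parallel: Z3 || Z2 = 0 + j801.1 Ω.
Step 4 — Series with input arm Z1: Z_in = Z1 + (Z3 || Z2) = 0 + j1913 Ω = 1913∠90.0° Ω.

Z = 0 + j1913 Ω = 1913∠90.0° Ω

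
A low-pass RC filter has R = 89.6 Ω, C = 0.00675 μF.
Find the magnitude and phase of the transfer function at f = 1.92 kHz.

Step 1 — Angular frequency: ω = 2π·1920 = 1.206e+04 rad/s.
Step 2 — Transfer function: H(jω) = 1/(1 + jωRC).
Step 3 — Denominator: 1 + jωRC = 1 + j·1.206e+04·89.6·6.75e-09 = 1 + j0.007296.
Step 4 — H = 0.9999 - j0.007296.
Step 5 — Magnitude: |H| = 1 (-0.0 dB); phase: φ = -0.4°.

|H| = 1 (-0.0 dB), φ = -0.4°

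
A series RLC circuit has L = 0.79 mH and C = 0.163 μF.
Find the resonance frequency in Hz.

Step 1 — Resonance condition Im(Z)=0 gives ω₀ = 1/√(LC).
Step 2 — ω₀ = 1/√(0.00079·1.63e-07) = 8.812e+04 rad/s.
Step 3 — f₀ = ω₀/(2π) = 1.403e+04 Hz.

f₀ = 1.403e+04 Hz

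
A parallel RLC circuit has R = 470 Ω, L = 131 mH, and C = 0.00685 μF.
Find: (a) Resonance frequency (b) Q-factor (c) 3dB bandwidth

Step 1 — Resonance: ω₀ = 1/√(LC) = 1/√(0.131·6.85e-09) = 3.338e+04 rad/s.
Step 2 — f₀ = ω₀/(2π) = 5313 Hz.
Step 3 — Parallel Q: Q = R/(ω₀L) = 470/(3.338e+04·0.131) = 0.1075.
Step 4 — Bandwidth: Δω = ω₀/Q = 3.106e+05 rad/s; BW = Δω/(2π) = 4.943e+04 Hz.

(a) f₀ = 5313 Hz  (b) Q = 0.1075  (c) BW = 4.943e+04 Hz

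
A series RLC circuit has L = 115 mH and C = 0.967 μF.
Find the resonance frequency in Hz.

Step 1 — Resonance condition Im(Z)=0 gives ω₀ = 1/√(LC).
Step 2 — ω₀ = 1/√(0.115·9.67e-07) = 2999 rad/s.
Step 3 — f₀ = ω₀/(2π) = 477.3 Hz.

f₀ = 477.3 Hz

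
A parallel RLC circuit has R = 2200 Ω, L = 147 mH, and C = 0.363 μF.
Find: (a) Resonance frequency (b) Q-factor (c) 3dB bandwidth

Step 1 — Resonance: ω₀ = 1/√(LC) = 1/√(0.147·3.63e-07) = 4329 rad/s.
Step 2 — f₀ = ω₀/(2π) = 689 Hz.
Step 3 — Parallel Q: Q = R/(ω₀L) = 2200/(4329·0.147) = 3.457.
Step 4 — Bandwidth: Δω = ω₀/Q = 1252 rad/s; BW = Δω/(2π) = 199.3 Hz.

(a) f₀ = 689 Hz  (b) Q = 3.457  (c) BW = 199.3 Hz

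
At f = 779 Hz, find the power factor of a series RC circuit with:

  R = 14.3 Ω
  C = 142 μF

Step 1 — Angular frequency: ω = 2π·f = 2π·779 = 4895 rad/s.
Step 2 — Component impedances:
  R: Z = R = 14.3 Ω
  C: Z = 1/(jωC) = -j/(ω·C) = 0 - j1.439 Ω
Step 3 — Series combination: Z_total = R + C = 14.3 - j1.439 Ω = 14.37∠-5.7° Ω.
Step 4 — Power factor: PF = cos(φ) = Re(Z)/|Z| = 14.3/14.372 = 0.995.
Step 5 — Type: Im(Z) = -1.439 ⇒ leading (phase φ = -5.7°).

PF = 0.995 (leading, φ = -5.7°)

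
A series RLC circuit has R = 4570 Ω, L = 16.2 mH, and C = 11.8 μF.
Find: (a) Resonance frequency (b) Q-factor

Step 1 — Resonance condition Im(Z)=0 gives ω₀ = 1/√(LC).
Step 2 — ω₀ = 1/√(0.0162·1.18e-05) = 2287 rad/s.
Step 3 — f₀ = ω₀/(2π) = 364 Hz.
Step 4 — Series Q: Q = ω₀L/R = 2287·0.0162/4570 = 0.008108.

(a) f₀ = 364 Hz  (b) Q = 0.008108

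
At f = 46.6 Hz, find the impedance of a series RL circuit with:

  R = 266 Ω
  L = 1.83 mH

Step 1 — Angular frequency: ω = 2π·f = 2π·46.6 = 292.8 rad/s.
Step 2 — Component impedances:
  R: Z = R = 266 Ω
  L: Z = jωL = j·292.8·0.00183 = 0 + j0.5358 Ω
Step 3 — Series combination: Z_total = R + L = 266 + j0.5358 Ω = 266∠0.1° Ω.

Z = 266 + j0.5358 Ω = 266∠0.1° Ω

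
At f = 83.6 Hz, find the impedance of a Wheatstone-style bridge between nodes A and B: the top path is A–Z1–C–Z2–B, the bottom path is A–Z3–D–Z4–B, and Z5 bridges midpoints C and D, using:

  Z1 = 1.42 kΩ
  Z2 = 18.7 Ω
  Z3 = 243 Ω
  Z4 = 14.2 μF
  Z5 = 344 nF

Step 1 — Angular frequency: ω = 2π·f = 2π·83.6 = 525.3 rad/s.
Step 2 — Component impedances:
  Z1: Z = R = 1420 Ω
  Z2: Z = R = 18.7 Ω
  Z3: Z = R = 243 Ω
  Z4: Z = 1/(jωC) = -j/(ω·C) = 0 - j134.1 Ω
  Z5: Z = 1/(jωC) = -j/(ω·C) = 0 - j5534 Ω
Step 3 — Bridge requires nodal analysis (the Z5 bridge couples midpoints C and D, so the two paths cannot be reduced to a simple series/parallel combination). Setting node B to ground and injecting 1 A at node A, the 3-node admittance system at A, C, D solves to V_A = Z_AB = 215.4 - j95.27 Ω = 235.5∠-23.9° Ω.

Z = 215.4 - j95.27 Ω = 235.5∠-23.9° Ω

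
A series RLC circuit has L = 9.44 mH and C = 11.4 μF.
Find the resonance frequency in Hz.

Step 1 — Resonance condition Im(Z)=0 gives ω₀ = 1/√(LC).
Step 2 — ω₀ = 1/√(0.00944·1.14e-05) = 3048 rad/s.
Step 3 — f₀ = ω₀/(2π) = 485.2 Hz.

f₀ = 485.2 Hz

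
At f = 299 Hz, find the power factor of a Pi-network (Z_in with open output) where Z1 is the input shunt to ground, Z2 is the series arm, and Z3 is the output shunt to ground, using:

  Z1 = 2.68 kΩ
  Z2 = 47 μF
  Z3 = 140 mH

Step 1 — Angular frequency: ω = 2π·f = 2π·299 = 1879 rad/s.
Step 2 — Component impedances:
  Z1: Z = R = 2680 Ω
  Z2: Z = 1/(jωC) = -j/(ω·C) = 0 - j11.33 Ω
  Z3: Z = jωL = j·1879·0.14 = 0 + j263 Ω
Step 3 — With open output, the series arm Z2 and the output shunt Z3 appear in series to ground: Z2 + Z3 = 0 + j251.7 Ω.
Step 4 — Parallel with input shunt Z1: Z_in = Z1 || (Z2 + Z3) = 23.43 + j249.5 Ω = 250.6∠84.6° Ω.
Step 5 — Power factor: PF = cos(φ) = Re(Z)/|Z| = 23.43/250.6 = 0.0935.
Step 6 — Type: Im(Z) = 249.5 ⇒ lagging (phase φ = 84.6°).

PF = 0.0935 (lagging, φ = 84.6°)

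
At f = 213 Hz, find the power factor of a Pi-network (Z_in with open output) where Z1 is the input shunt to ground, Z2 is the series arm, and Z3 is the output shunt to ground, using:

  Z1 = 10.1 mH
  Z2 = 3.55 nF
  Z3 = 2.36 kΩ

Step 1 — Angular frequency: ω = 2π·f = 2π·213 = 1338 rad/s.
Step 2 — Component impedances:
  Z1: Z = jωL = j·1338·0.0101 = 0 + j13.52 Ω
  Z2: Z = 1/(jωC) = -j/(ω·C) = 0 - j2.105e+05 Ω
  Z3: Z = R = 2360 Ω
Step 3 — With open output, the series arm Z2 and the output shunt Z3 appear in series to ground: Z2 + Z3 = 2360 - j2.105e+05 Ω.
Step 4 — Parallel with input shunt Z1: Z_in = Z1 || (Z2 + Z3) = 9.733e-06 + j13.52 Ω = 13.52∠90.0° Ω.
Step 5 — Power factor: PF = cos(φ) = Re(Z)/|Z| = 9.7331e-06/13.518 = 7.2e-07.
Step 6 — Type: Im(Z) = 13.52 ⇒ lagging (phase φ = 90.0°).

PF = 7.2e-07 (lagging, φ = 90.0°)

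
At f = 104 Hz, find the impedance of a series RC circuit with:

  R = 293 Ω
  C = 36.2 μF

Step 1 — Angular frequency: ω = 2π·f = 2π·104 = 653.5 rad/s.
Step 2 — Component impedances:
  R: Z = R = 293 Ω
  C: Z = 1/(jωC) = -j/(ω·C) = 0 - j42.27 Ω
Step 3 — Series combination: Z_total = R + C = 293 - j42.27 Ω = 296∠-8.2° Ω.

Z = 293 - j42.27 Ω = 296∠-8.2° Ω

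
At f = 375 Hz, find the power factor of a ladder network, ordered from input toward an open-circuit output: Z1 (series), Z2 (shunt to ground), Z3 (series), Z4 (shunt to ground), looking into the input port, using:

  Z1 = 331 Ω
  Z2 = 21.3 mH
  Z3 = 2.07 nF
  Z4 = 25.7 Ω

Step 1 — Angular frequency: ω = 2π·f = 2π·375 = 2356 rad/s.
Step 2 — Component impedances:
  Z1: Z = R = 331 Ω
  Z2: Z = jωL = j·2356·0.0213 = 0 + j50.19 Ω
  Z3: Z = 1/(jωC) = -j/(ω·C) = 0 - j2.05e+05 Ω
  Z4: Z = R = 25.7 Ω
Step 3 — Ladder network (open output): work backward from the far end, alternating series and parallel combinations. Z_in = 331 + j50.2 Ω = 334.8∠8.6° Ω.
Step 4 — Power factor: PF = cos(φ) = Re(Z)/|Z| = 331/334.78 = 0.9887.
Step 5 — Type: Im(Z) = 50.2 ⇒ lagging (phase φ = 8.6°).

PF = 0.9887 (lagging, φ = 8.6°)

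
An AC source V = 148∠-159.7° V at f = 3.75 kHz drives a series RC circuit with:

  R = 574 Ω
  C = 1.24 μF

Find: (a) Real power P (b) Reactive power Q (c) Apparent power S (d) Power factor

Step 1 — Angular frequency: ω = 2π·f = 2π·3750 = 2.356e+04 rad/s.
Step 2 — Component impedances:
  R: Z = R = 574 Ω
  C: Z = 1/(jωC) = -j/(ω·C) = 0 - j34.23 Ω
Step 3 — Series combination: Z_total = R + C = 574 - j34.23 Ω = 575∠-3.4° Ω.
Step 4 — Source phasor: V = 148∠-159.7° V = -138.8 - j51.35 V.
Step 5 — Current: I = V / Z = -0.2357 - j0.1035 A = 0.2574∠-156.3° A.
Step 6 — Complex power: S = V·I* = 38.03 - j2.267 VA.
Step 7 — Real power: P = Re(S) = 38.03 W.
Step 8 — Reactive power: Q = Im(S) = -2.267 VAR.
Step 9 — Apparent power: |S| = 38.09 VA.
Step 10 — Power factor: PF = P/|S| = 0.9982 (leading).

(a) P = 38.03 W  (b) Q = -2.267 VAR  (c) S = 38.09 VA  (d) PF = 0.9982 (leading)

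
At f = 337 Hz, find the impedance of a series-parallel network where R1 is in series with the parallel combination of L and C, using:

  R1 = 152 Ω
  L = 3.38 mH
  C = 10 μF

Step 1 — Angular frequency: ω = 2π·f = 2π·337 = 2117 rad/s.
Step 2 — Component impedances:
  R1: Z = R = 152 Ω
  L: Z = jωL = j·2117·0.00338 = 0 + j7.157 Ω
  C: Z = 1/(jωC) = -j/(ω·C) = 0 - j47.23 Ω
Step 3 — Parallel branch: L || C = 1/(1/L + 1/C) = 0 + j8.435 Ω.
Step 4 — Series with R1: Z_total = R1 + (L || C) = 152 + j8.435 Ω = 152.2∠3.2° Ω.

Z = 152 + j8.435 Ω = 152.2∠3.2° Ω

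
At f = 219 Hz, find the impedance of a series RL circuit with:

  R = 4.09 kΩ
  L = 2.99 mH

Step 1 — Angular frequency: ω = 2π·f = 2π·219 = 1376 rad/s.
Step 2 — Component impedances:
  R: Z = R = 4090 Ω
  L: Z = jωL = j·1376·0.00299 = 0 + j4.114 Ω
Step 3 — Series combination: Z_total = R + L = 4090 + j4.114 Ω = 4090∠0.1° Ω.

Z = 4090 + j4.114 Ω = 4090∠0.1° Ω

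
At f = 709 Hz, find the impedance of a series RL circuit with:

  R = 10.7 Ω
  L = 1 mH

Step 1 — Angular frequency: ω = 2π·f = 2π·709 = 4455 rad/s.
Step 2 — Component impedances:
  R: Z = R = 10.7 Ω
  L: Z = jωL = j·4455·0.001 = 0 + j4.455 Ω
Step 3 — Series combination: Z_total = R + L = 10.7 + j4.455 Ω = 11.59∠22.6° Ω.

Z = 10.7 + j4.455 Ω = 11.59∠22.6° Ω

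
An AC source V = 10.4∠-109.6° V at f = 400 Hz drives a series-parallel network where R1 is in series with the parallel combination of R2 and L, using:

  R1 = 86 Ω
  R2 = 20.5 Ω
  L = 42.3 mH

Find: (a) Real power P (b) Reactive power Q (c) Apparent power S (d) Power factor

Step 1 — Angular frequency: ω = 2π·f = 2π·400 = 2513 rad/s.
Step 2 — Component impedances:
  R1: Z = R = 86 Ω
  R2: Z = R = 20.5 Ω
  L: Z = jωL = j·2513·0.0423 = 0 + j106.3 Ω
Step 3 — Parallel branch: R2 || L = 1/(1/R2 + 1/L) = 19.77 + j3.811 Ω.
Step 4 — Series with R1: Z_total = R1 + (R2 || L) = 105.8 + j3.811 Ω = 105.8∠2.1° Ω.
Step 5 — Source phasor: V = 10.4∠-109.6° V = -3.489 - j9.797 V.
Step 6 — Current: I = V / Z = -0.03628 - j0.09133 A = 0.09827∠-111.7° A.
Step 7 — Complex power: S = V·I* = 1.021 + j0.0368 VA.
Step 8 — Real power: P = Re(S) = 1.021 W.
Step 9 — Reactive power: Q = Im(S) = 0.0368 VAR.
Step 10 — Apparent power: |S| = 1.022 VA.
Step 11 — Power factor: PF = P/|S| = 0.9994 (lagging).

(a) P = 1.021 W  (b) Q = 0.0368 VAR  (c) S = 1.022 VA  (d) PF = 0.9994 (lagging)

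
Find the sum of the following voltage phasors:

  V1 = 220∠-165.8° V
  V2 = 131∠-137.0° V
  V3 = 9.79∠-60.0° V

Step 1 — Convert each phasor to rectangular form:
  V1 = 220·(cos(-165.8°) + j·sin(-165.8°)) = -213.3 - j53.97 V
  V2 = 131·(cos(-137.0°) + j·sin(-137.0°)) = -95.81 - j89.34 V
  V3 = 9.79·(cos(-60.0°) + j·sin(-60.0°)) = 4.895 - j8.478 V
Step 2 — Sum components: V_total = -304.2 - j151.8 V.
Step 3 — Convert to polar: |V_total| = 340 V, ∠V_total = -153.5°.

V_total = 340∠-153.5° V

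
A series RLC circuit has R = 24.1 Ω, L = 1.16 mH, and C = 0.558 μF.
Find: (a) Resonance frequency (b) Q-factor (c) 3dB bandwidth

Step 1 — Resonance: ω₀ = 1/√(LC) = 1/√(0.00116·5.58e-07) = 3.931e+04 rad/s.
Step 2 — f₀ = ω₀/(2π) = 6256 Hz.
Step 3 — Series Q: Q = ω₀L/R = 3.931e+04·0.00116/24.1 = 1.892.
Step 4 — Bandwidth: Δω = ω₀/Q = 2.078e+04 rad/s; BW = Δω/(2π) = 3307 Hz.

(a) f₀ = 6256 Hz  (b) Q = 1.892  (c) BW = 3307 Hz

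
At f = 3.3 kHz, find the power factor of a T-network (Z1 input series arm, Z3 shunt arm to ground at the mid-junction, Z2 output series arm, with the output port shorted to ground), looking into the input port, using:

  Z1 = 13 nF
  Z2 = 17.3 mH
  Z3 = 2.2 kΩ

Step 1 — Angular frequency: ω = 2π·f = 2π·3300 = 2.073e+04 rad/s.
Step 2 — Component impedances:
  Z1: Z = 1/(jωC) = -j/(ω·C) = 0 - j3710 Ω
  Z2: Z = jωL = j·2.073e+04·0.0173 = 0 + j358.7 Ω
  Z3: Z = R = 2200 Ω
Step 3 — With the output port shorted to ground, the output series arm Z2 runs from the junction to ground; the shunt arm Z3 also runs from the junction to ground. They appear in parallel: Z3 || Z2 = 56.97 + j349.4 Ω.
Step 4 — Series with input arm Z1: Z_in = Z1 + (Z3 || Z2) = 56.97 - j3360 Ω = 3361∠-89.0° Ω.
Step 5 — Power factor: PF = cos(φ) = Re(Z)/|Z| = 56.97/3361 = 0.01695.
Step 6 — Type: Im(Z) = -3360 ⇒ leading (phase φ = -89.0°).

PF = 0.01695 (leading, φ = -89.0°)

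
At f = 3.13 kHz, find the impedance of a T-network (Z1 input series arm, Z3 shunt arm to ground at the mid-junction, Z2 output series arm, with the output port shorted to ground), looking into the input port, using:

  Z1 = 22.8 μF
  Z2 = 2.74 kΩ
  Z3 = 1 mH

Step 1 — Angular frequency: ω = 2π·f = 2π·3130 = 1.967e+04 rad/s.
Step 2 — Component impedances:
  Z1: Z = 1/(jωC) = -j/(ω·C) = 0 - j2.23 Ω
  Z2: Z = R = 2740 Ω
  Z3: Z = jωL = j·1.967e+04·0.001 = 0 + j19.67 Ω
Step 3 — With the output port shorted to ground, the output series arm Z2 runs from the junction to ground; the shunt arm Z3 also runs from the junction to ground. They appear in parallel: Z3 || Z2 = 0.1411 + j19.67 Ω.
Step 4 — Series with input arm Z1: Z_in = Z1 + (Z3 || Z2) = 0.1411 + j17.44 Ω = 17.44∠89.5° Ω.

Z = 0.1411 + j17.44 Ω = 17.44∠89.5° Ω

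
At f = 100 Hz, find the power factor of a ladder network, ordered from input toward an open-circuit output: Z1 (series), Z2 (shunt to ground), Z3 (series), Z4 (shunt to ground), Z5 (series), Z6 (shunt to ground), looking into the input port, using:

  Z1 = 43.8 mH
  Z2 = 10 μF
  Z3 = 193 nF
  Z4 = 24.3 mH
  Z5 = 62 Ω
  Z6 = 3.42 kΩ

Step 1 — Angular frequency: ω = 2π·f = 2π·100 = 628.3 rad/s.
Step 2 — Component impedances:
  Z1: Z = jωL = j·628.3·0.0438 = 0 + j27.52 Ω
  Z2: Z = 1/(jωC) = -j/(ω·C) = 0 - j159.2 Ω
  Z3: Z = 1/(jωC) = -j/(ω·C) = 0 - j8246 Ω
  Z4: Z = jωL = j·628.3·0.0243 = 0 + j15.27 Ω
  Z5: Z = R = 62 Ω
  Z6: Z = R = 3420 Ω
Step 3 — Ladder network (open output): work backward from the far end, alternating series and parallel combinations. Z_in = 2.409e-05 - j128.6 Ω = 128.6∠-90.0° Ω.
Step 4 — Power factor: PF = cos(φ) = Re(Z)/|Z| = 2.409e-05/128.6 = 1.873e-07.
Step 5 — Type: Im(Z) = -128.6 ⇒ leading (phase φ = -90.0°).

PF = 1.873e-07 (leading, φ = -90.0°)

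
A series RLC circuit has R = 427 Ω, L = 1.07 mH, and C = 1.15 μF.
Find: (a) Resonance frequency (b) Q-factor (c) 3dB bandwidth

Step 1 — Resonance: ω₀ = 1/√(LC) = 1/√(0.00107·1.15e-06) = 2.851e+04 rad/s.
Step 2 — f₀ = ω₀/(2π) = 4537 Hz.
Step 3 — Series Q: Q = ω₀L/R = 2.851e+04·0.00107/427 = 0.07144.
Step 4 — Bandwidth: Δω = ω₀/Q = 3.991e+05 rad/s; BW = Δω/(2π) = 6.351e+04 Hz.

(a) f₀ = 4537 Hz  (b) Q = 0.07144  (c) BW = 6.351e+04 Hz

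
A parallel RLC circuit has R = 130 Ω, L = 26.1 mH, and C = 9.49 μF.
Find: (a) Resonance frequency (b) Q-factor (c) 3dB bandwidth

Step 1 — Resonance: ω₀ = 1/√(LC) = 1/√(0.0261·9.49e-06) = 2009 rad/s.
Step 2 — f₀ = ω₀/(2π) = 319.8 Hz.
Step 3 — Parallel Q: Q = R/(ω₀L) = 130/(2009·0.0261) = 2.479.
Step 4 — Bandwidth: Δω = ω₀/Q = 810.6 rad/s; BW = Δω/(2π) = 129 Hz.

(a) f₀ = 319.8 Hz  (b) Q = 2.479  (c) BW = 129 Hz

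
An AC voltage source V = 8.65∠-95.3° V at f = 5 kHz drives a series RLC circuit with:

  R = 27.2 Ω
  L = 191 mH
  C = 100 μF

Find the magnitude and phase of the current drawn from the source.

Step 1 — Angular frequency: ω = 2π·f = 2π·5000 = 3.142e+04 rad/s.
Step 2 — Component impedances:
  R: Z = R = 27.2 Ω
  L: Z = jωL = j·3.142e+04·0.191 = 0 + j6000 Ω
  C: Z = 1/(jωC) = -j/(ω·C) = 0 - j0.3183 Ω
Step 3 — Series combination: Z_total = R + L + C = 27.2 + j6000 Ω = 6000∠89.7° Ω.
Step 4 — Source phasor: V = 8.65∠-95.3° V = -0.799 - j8.613 V.
Step 5 — Ohm's law: I = V / Z_total = (-0.799 - j8.613) / (27.2 + j6000) = -0.001436 + j0.0001267 A.
Step 6 — Convert to polar: |I| = 0.001442 A, ∠I = 175.0°.

I = 0.001442∠175.0° A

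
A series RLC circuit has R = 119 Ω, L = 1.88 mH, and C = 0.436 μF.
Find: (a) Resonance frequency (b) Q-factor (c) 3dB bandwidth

Step 1 — Resonance condition Im(Z)=0 gives ω₀ = 1/√(LC).
Step 2 — ω₀ = 1/√(0.00188·4.36e-07) = 3.493e+04 rad/s.
Step 3 — f₀ = ω₀/(2π) = 5559 Hz.
Step 4 — Series Q: Q = ω₀L/R = 3.493e+04·0.00188/119 = 0.5518.
Step 5 — 3dB bandwidth: Δω = ω₀/Q = 6.33e+04 rad/s; BW = Δω/(2π) = 1.007e+04 Hz.

(a) f₀ = 5559 Hz  (b) Q = 0.5518  (c) BW = 1.007e+04 Hz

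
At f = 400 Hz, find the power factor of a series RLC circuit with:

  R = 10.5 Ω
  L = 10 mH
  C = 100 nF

Step 1 — Angular frequency: ω = 2π·f = 2π·400 = 2513 rad/s.
Step 2 — Component impedances:
  R: Z = R = 10.5 Ω
  L: Z = jωL = j·2513·0.01 = 0 + j25.13 Ω
  C: Z = 1/(jωC) = -j/(ω·C) = 0 - j3979 Ω
Step 3 — Series combination: Z_total = R + L + C = 10.5 - j3954 Ω = 3954∠-89.8° Ω.
Step 4 — Power factor: PF = cos(φ) = Re(Z)/|Z| = 10.5/3954 = 0.002656.
Step 5 — Type: Im(Z) = -3954 ⇒ leading (phase φ = -89.8°).

PF = 0.002656 (leading, φ = -89.8°)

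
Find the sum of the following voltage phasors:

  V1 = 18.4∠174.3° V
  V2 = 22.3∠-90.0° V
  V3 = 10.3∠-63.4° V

Step 1 — Convert each phasor to rectangular form:
  V1 = 18.4·(cos(174.3°) + j·sin(174.3°)) = -18.31 + j1.827 V
  V2 = 22.3·(cos(-90.0°) + j·sin(-90.0°)) = 0 - j22.3 V
  V3 = 10.3·(cos(-63.4°) + j·sin(-63.4°)) = 4.612 - j9.21 V
Step 2 — Sum components: V_total = -13.7 - j29.68 V.
Step 3 — Convert to polar: |V_total| = 32.69 V, ∠V_total = -114.8°.

V_total = 32.69∠-114.8° V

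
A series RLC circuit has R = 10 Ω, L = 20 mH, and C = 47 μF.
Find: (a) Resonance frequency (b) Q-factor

Step 1 — Resonance condition Im(Z)=0 gives ω₀ = 1/√(LC).
Step 2 — ω₀ = 1/√(0.02·4.7e-05) = 1031 rad/s.
Step 3 — f₀ = ω₀/(2π) = 164.2 Hz.
Step 4 — Series Q: Q = ω₀L/R = 1031·0.02/10 = 2.063.

(a) f₀ = 164.2 Hz  (b) Q = 2.063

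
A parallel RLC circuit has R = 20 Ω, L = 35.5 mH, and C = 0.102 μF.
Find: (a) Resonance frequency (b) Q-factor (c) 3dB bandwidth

Step 1 — Resonance: ω₀ = 1/√(LC) = 1/√(0.0355·1.02e-07) = 1.662e+04 rad/s.
Step 2 — f₀ = ω₀/(2π) = 2645 Hz.
Step 3 — Parallel Q: Q = R/(ω₀L) = 20/(1.662e+04·0.0355) = 0.0339.
Step 4 — Bandwidth: Δω = ω₀/Q = 4.902e+05 rad/s; BW = Δω/(2π) = 7.802e+04 Hz.

(a) f₀ = 2645 Hz  (b) Q = 0.0339  (c) BW = 7.802e+04 Hz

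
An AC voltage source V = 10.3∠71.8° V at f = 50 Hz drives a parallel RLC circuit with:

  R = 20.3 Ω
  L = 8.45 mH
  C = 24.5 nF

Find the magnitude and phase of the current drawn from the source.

Step 1 — Angular frequency: ω = 2π·f = 2π·50 = 314.2 rad/s.
Step 2 — Component impedances:
  R: Z = R = 20.3 Ω
  L: Z = jωL = j·314.2·0.00845 = 0 + j2.655 Ω
  C: Z = 1/(jωC) = -j/(ω·C) = 0 - j1.299e+05 Ω
Step 3 — Parallel combination: 1/Z_total = 1/R + 1/L + 1/C; Z_total = 0.3413 + j2.61 Ω = 2.632∠82.5° Ω.
Step 4 — Source phasor: V = 10.3∠71.8° V = 3.217 + j9.785 V.
Step 5 — Ohm's law: I = V / Z_total = (3.217 + j9.785) / (0.3413 + j2.61) = 3.844 - j0.7298 A.
Step 6 — Convert to polar: |I| = 3.913 A, ∠I = -10.7°.

I = 3.913∠-10.7° A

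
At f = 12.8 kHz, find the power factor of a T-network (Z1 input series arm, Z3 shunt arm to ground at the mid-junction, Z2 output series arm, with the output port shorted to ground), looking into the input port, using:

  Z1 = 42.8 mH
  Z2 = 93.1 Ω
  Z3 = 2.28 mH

Step 1 — Angular frequency: ω = 2π·f = 2π·1.28e+04 = 8.042e+04 rad/s.
Step 2 — Component impedances:
  Z1: Z = jωL = j·8.042e+04·0.0428 = 0 + j3442 Ω
  Z2: Z = R = 93.1 Ω
  Z3: Z = jωL = j·8.042e+04·0.00228 = 0 + j183.4 Ω
Step 3 — With the output port shorted to ground, the output series arm Z2 runs from the junction to ground; the shunt arm Z3 also runs from the junction to ground. They appear in parallel: Z3 || Z2 = 74.02 + j37.58 Ω.
Step 4 — Series with input arm Z1: Z_in = Z1 + (Z3 || Z2) = 74.02 + j3480 Ω = 3481∠88.8° Ω.
Step 5 — Power factor: PF = cos(φ) = Re(Z)/|Z| = 74.019/3480.5 = 0.02127.
Step 6 — Type: Im(Z) = 3480 ⇒ lagging (phase φ = 88.8°).

PF = 0.02127 (lagging, φ = 88.8°)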